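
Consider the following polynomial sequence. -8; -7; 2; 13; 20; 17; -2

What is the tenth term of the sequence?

-215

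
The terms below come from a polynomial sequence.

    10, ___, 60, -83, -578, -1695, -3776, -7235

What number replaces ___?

49

Using the last 6 terms:
D1: -143, -495, -1117, -2081, -3459
D2: -352, -622, -964, -1378
D3: -270, -342, -414
D4: -72, -72
Constant fourth difference = -72.
Extend backward: -270 + 72 = -198;  -352 + 198 = -154;  -143 + 154 = 11;  60 − 11 = 49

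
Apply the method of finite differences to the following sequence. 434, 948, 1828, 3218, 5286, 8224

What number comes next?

12248

First differences: 514  880  1390  2068  2938
Second differences: 366  510  678  870
Third differences: 144  168  192
Fourth differences: 24  24
Fourth differences constant at 24.
192 + 24 = 216;  870 + 216 = 1086;  2938 + 1086 = 4024;  8224 + 4024 = 12248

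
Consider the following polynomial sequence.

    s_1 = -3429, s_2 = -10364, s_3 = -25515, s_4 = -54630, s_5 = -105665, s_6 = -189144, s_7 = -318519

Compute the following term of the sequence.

-510530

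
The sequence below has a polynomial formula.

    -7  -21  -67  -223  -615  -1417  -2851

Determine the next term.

-5187

-14  -46  -156  -392  -802  -1434
-32  -110  -236  -410  -632
-78  -126  -174  -222
-48  -48  -48
The fourth differences are constant (-48).
-222 − 48 = -270;  -632 − 270 = -902;  -1434 − 902 = -2336;  -2851 − 2336 = -5187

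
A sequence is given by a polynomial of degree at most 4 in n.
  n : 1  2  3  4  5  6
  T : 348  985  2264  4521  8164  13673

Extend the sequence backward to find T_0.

89

D1: 637, 1279, 2257, 3643, 5509
D2: 642, 978, 1386, 1866
D3: 336, 408, 480
D4: 72, 72
The fourth differences are constant at 72.
Work back: 336 − 72 = 264;  642 − 264 = 378;  637 − 378 = 259;  348 − 259 = 89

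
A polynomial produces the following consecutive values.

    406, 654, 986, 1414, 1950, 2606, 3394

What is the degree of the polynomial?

3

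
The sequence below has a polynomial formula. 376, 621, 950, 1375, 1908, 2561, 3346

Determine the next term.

4275

245, 329, 425, 533, 653, 785
84, 96, 108, 120, 132
12, 12, 12, 12
The third differences are constant (12).
132 + 12 = 144;  785 + 144 = 929;  3346 + 929 = 4275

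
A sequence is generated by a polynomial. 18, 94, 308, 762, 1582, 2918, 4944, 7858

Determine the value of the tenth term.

Δ: 76, 214, 454, 820, 1336, 2026, 2914
Δ²: 138, 240, 366, 516, 690, 888
Δ³: 102, 126, 150, 174, 198
Δ⁴: 24, 24, 24, 24
The fourth differences are constant (24).
198 + 24 = 222;  888 + 222 = 1110;  2914 + 1110 = 4024;  7858 + 4024 = 11882
222 + 24 = 246;  1110 + 246 = 1356;  4024 + 1356 = 5380;  11882 + 5380 = 17262

17262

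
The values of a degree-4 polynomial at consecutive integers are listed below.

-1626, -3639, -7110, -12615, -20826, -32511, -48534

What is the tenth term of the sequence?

First differences: -2013 , -3471 , -5505 , -8211 , -11685 , -16023
Second differences: -1458 , -2034 , -2706 , -3474 , -4338
Third differences: -576 , -672 , -768 , -864
Fourth differences: -96 , -96 , -96
Constant fourth difference = -96, so extend:
-864 − 96 = -960;  -4338 − 960 = -5298;  -16023 − 5298 = -21321;  -48534 − 21321 = -69855
-960 − 96 = -1056;  -5298 − 1056 = -6354;  -21321 − 6354 = -27675;  -69855 − 27675 = -97530
-1056 − 96 = -1152;  -6354 − 1152 = -7506;  -27675 − 7506 = -35181;  -97530 − 35181 = -132711

-132711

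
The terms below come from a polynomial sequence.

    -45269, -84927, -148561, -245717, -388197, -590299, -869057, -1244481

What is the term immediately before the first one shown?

-22057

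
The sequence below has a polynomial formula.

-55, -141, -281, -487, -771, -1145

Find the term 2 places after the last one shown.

-2211

-86  -140  -206  -284  -374
-54  -66  -78  -90
-12  -12  -12
Third differences constant at -12.
-90 − 12 = -102;  -374 − 102 = -476;  -1145 − 476 = -1621
-102 − 12 = -114;  -476 − 114 = -590;  -1621 − 590 = -2211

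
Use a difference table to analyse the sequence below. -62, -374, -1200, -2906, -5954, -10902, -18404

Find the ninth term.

-44166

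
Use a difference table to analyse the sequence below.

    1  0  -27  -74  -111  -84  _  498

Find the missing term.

85

Using the first 6 terms:
-1  -27  -47  -37  27
-26  -20  10  64
6  30  54
24  24
Constant fourth difference = 24.
Extend forward: 54 + 24 = 78;  64 + 78 = 142;  27 + 142 = 169;  -84 + 169 = 85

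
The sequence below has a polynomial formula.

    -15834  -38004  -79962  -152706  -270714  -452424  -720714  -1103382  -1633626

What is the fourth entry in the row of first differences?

D1: -22170, -41958, -72744, -118008, -181710, -268290, -382668, -530244
D2: -19788, -30786, -45264, -63702, -86580, -114378, -147576
D3: -10998, -14478, -18438, -22878, -27798, -33198
D4: -3480, -3960, -4440, -4920, -5400
D5: -480, -480, -480, -480

-118008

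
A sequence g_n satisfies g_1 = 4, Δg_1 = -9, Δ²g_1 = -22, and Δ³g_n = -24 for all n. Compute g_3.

-36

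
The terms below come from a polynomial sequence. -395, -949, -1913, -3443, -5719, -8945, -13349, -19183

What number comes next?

-26723

D1: -554, -964, -1530, -2276, -3226, -4404, -5834
D2: -410, -566, -746, -950, -1178, -1430
D3: -156, -180, -204, -228, -252
D4: -24, -24, -24, -24
Constant fourth difference = -24, so extend:
-252 − 24 = -276;  -1430 − 276 = -1706;  -5834 − 1706 = -7540;  -19183 − 7540 = -26723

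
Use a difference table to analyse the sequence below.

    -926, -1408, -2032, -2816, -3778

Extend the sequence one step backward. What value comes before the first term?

-568

-482  -624  -784  -962
-142  -160  -178
-18  -18
The third differences are constant at -18.
Work back: -142 + 18 = -124;  -482 + 124 = -358;  -926 + 358 = -568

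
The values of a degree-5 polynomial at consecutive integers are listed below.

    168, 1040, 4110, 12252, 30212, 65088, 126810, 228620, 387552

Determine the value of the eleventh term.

966758

872  3070  8142  17960  34876  61722  101810  158932
2198  5072  9818  16916  26846  40088  57122
2874  4746  7098  9930  13242  17034
1872  2352  2832  3312  3792
480  480  480  480
Fifth differences constant at 480.
3792 + 480 = 4272;  17034 + 4272 = 21306;  57122 + 21306 = 78428;  158932 + 78428 = 237360;  387552 + 237360 = 624912
4272 + 480 = 4752;  21306 + 4752 = 26058;  78428 + 26058 = 104486;  237360 + 104486 = 341846;  624912 + 341846 = 966758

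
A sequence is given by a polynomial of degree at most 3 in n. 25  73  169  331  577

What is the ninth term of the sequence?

Δ: 48  96  162  246
Δ²: 48  66  84
Δ³: 18  18
Constant third difference = 18, so extend:
84 + 18 = 102;  246 + 102 = 348;  577 + 348 = 925
102 + 18 = 120;  348 + 120 = 468;  925 + 468 = 1393
120 + 18 = 138;  468 + 138 = 606;  1393 + 606 = 1999
138 + 18 = 156;  606 + 156 = 762;  1999 + 762 = 2761

2761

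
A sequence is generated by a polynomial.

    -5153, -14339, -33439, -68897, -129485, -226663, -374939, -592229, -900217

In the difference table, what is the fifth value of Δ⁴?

-3768

D1: -9186, -19100, -35458, -60588, -97178, -148276, -217290, -307988
D2: -9914, -16358, -25130, -36590, -51098, -69014, -90698
D3: -6444, -8772, -11460, -14508, -17916, -21684
D4: -2328, -2688, -3048, -3408, -3768
D5: -360, -360, -360, -360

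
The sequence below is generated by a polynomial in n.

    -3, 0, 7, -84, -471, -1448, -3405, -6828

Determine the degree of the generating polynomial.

3, 7, -91, -387, -977, -1957, -3423
4, -98, -296, -590, -980, -1466
-102, -198, -294, -390, -486
-96, -96, -96, -96
The fourth differences are constant, so the polynomial has degree 4.

4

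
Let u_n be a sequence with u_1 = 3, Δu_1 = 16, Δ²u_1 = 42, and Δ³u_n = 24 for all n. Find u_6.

Build the table forward from the leading diagonal:
Δ³: 24, 24, 24, 24, 24, 24
Δ²: 42, 66, 90, 114, 138, 162
Δ: 16, 58, 124, 214, 328, 466
u: 3, 19, 77, 201, 415, 743

743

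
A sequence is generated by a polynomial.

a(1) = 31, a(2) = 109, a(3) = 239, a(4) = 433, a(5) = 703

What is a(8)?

First differences: 78  130  194  270
Second differences: 52  64  76
Third differences: 12  12
Constant third difference = 12, so extend:
76 + 12 = 88;  270 + 88 = 358;  703 + 358 = 1061
88 + 12 = 100;  358 + 100 = 458;  1061 + 458 = 1519
100 + 12 = 112;  458 + 112 = 570;  1519 + 570 = 2089

2089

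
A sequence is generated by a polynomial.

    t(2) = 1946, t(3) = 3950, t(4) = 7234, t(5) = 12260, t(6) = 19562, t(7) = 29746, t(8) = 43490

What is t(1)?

832

Δ: 2004  3284  5026  7302  10184  13744
Δ²: 1280  1742  2276  2882  3560
Δ³: 462  534  606  678
Δ⁴: 72  72  72
The fourth differences are constant at 72.
Work back: 462 − 72 = 390;  1280 − 390 = 890;  2004 − 890 = 1114;  1946 − 1114 = 832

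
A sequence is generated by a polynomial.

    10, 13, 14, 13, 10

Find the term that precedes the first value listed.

5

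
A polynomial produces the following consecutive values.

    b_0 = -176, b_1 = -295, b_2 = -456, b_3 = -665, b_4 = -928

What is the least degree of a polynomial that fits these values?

First differences: -119, -161, -209, -263
Second differences: -42, -48, -54
Third differences: -6, -6
The third differences are constant, so the polynomial has degree 3.

3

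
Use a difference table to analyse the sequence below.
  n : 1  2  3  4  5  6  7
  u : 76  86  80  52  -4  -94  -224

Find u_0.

56

10  -6  -28  -56  -90  -130
-16  -22  -28  -34  -40
-6  -6  -6  -6
The third differences are constant at -6.
Work back: -16 + 6 = -10;  10 + 10 = 20;  76 − 20 = 56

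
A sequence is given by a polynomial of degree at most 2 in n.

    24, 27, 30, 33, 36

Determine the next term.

39

Δ: 3 , 3 , 3 , 3
First differences constant at 3.
36 + 3 = 39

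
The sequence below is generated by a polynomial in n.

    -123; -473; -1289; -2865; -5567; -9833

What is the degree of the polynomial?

4

Δ: -350, -816, -1576, -2702, -4266
Δ²: -466, -760, -1126, -1564
Δ³: -294, -366, -438
Δ⁴: -72, -72
The fourth differences are constant, so the polynomial has degree 4.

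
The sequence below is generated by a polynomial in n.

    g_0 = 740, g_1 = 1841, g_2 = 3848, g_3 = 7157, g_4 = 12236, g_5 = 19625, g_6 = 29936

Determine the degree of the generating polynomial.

1101, 2007, 3309, 5079, 7389, 10311
906, 1302, 1770, 2310, 2922
396, 468, 540, 612
72, 72, 72
The fourth differences are constant, so the polynomial has degree 4.

4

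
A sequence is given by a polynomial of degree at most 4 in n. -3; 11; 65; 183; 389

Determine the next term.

707

D1: 14, 54, 118, 206
D2: 40, 64, 88
D3: 24, 24
Constant third difference = 24, so extend:
88 + 24 = 112;  206 + 112 = 318;  389 + 318 = 707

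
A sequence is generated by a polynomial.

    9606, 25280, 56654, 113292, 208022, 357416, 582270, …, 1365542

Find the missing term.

908084

Using the first 7 terms:
First differences: 15674  31374  56638  94730  149394  224854
Second differences: 15700  25264  38092  54664  75460
Third differences: 9564  12828  16572  20796
Fourth differences: 3264  3744  4224
Fifth differences: 480  480
Constant fifth difference = 480.
Extend forward: 4224 + 480 = 4704;  20796 + 4704 = 25500;  75460 + 25500 = 100960;  224854 + 100960 = 325814;  582270 + 325814 = 908084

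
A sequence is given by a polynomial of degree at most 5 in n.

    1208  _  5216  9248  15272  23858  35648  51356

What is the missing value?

2678

Using the last 6 terms:
4032, 6024, 8586, 11790, 15708
1992, 2562, 3204, 3918
570, 642, 714
72, 72
Constant fourth difference = 72.
Extend backward: 570 − 72 = 498;  1992 − 498 = 1494;  4032 − 1494 = 2538;  5216 − 2538 = 2678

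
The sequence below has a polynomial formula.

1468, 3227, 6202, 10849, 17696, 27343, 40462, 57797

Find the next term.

80164

Δ: 1759, 2975, 4647, 6847, 9647, 13119, 17335
Δ²: 1216, 1672, 2200, 2800, 3472, 4216
Δ³: 456, 528, 600, 672, 744
Δ⁴: 72, 72, 72, 72
Fourth differences constant at 72.
744 + 72 = 816;  4216 + 816 = 5032;  17335 + 5032 = 22367;  57797 + 22367 = 80164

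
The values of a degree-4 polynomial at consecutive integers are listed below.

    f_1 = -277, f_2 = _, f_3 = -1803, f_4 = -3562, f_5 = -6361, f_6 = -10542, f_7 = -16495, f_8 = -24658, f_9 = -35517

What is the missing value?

Using the last 7 terms:
Δ: -1759  -2799  -4181  -5953  -8163  -10859
Δ²: -1040  -1382  -1772  -2210  -2696
Δ³: -342  -390  -438  -486
Δ⁴: -48  -48  -48
Constant fourth difference = -48.
Extend backward: -342 + 48 = -294;  -1040 + 294 = -746;  -1759 + 746 = -1013;  -1803 + 1013 = -790

-790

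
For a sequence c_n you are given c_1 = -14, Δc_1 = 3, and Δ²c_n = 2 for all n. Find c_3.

Build the table forward from the leading diagonal:
Δ²: 2, 2, 2
Δ: 3, 5, 7
c: -14, -11, -6

-6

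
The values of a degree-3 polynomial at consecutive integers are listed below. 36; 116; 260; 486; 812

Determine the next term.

1256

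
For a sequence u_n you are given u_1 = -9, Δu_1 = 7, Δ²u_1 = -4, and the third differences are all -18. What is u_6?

-194

Build the table forward from the leading diagonal:
D3: -18, -18, -18, -18, -18, -18
D2: -4, -22, -40, -58, -76, -94
D1: 7, 3, -19, -59, -117, -193
u: -9, -2, 1, -18, -77, -194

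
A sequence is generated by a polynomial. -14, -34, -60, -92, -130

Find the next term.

-174

Δ: -20, -26, -32, -38
Δ²: -6, -6, -6
The second differences are constant (-6).
-38 − 6 = -44;  -130 − 44 = -174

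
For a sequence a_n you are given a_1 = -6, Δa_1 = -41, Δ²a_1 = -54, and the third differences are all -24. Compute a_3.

-142

Build the table forward from the leading diagonal:
D3: -24, -24, -24
D2: -54, -78, -102
D1: -41, -95, -173
a: -6, -47, -142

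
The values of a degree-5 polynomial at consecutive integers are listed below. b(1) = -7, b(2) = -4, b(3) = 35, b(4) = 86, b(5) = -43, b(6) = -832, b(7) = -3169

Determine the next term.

-8470

Δ: 3, 39, 51, -129, -789, -2337
Δ²: 36, 12, -180, -660, -1548
Δ³: -24, -192, -480, -888
Δ⁴: -168, -288, -408
Δ⁵: -120, -120
Constant fifth difference = -120, so extend:
-408 − 120 = -528;  -888 − 528 = -1416;  -1548 − 1416 = -2964;  -2337 − 2964 = -5301;  -3169 − 5301 = -8470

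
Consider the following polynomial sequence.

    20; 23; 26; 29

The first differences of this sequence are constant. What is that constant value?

3

D1: 3, 3, 3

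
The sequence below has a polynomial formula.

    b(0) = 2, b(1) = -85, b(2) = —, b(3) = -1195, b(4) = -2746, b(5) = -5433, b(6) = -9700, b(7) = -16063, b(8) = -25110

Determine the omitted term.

-408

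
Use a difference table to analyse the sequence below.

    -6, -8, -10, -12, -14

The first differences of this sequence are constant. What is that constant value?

-2

Δ: -2, -2, -2, -2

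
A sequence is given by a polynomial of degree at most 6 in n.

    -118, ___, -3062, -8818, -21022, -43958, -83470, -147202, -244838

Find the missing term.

Using the last 7 terms:
-5756  -12204  -22936  -39512  -63732  -97636
-6448  -10732  -16576  -24220  -33904
-4284  -5844  -7644  -9684
-1560  -1800  -2040
-240  -240
Constant fifth difference = -240.
Extend backward: -1560 + 240 = -1320;  -4284 + 1320 = -2964;  -6448 + 2964 = -3484;  -5756 + 3484 = -2272;  -3062 + 2272 = -790

-790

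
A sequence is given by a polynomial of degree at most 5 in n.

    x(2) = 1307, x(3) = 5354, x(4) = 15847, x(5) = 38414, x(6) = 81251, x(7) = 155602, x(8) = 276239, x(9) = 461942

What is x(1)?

166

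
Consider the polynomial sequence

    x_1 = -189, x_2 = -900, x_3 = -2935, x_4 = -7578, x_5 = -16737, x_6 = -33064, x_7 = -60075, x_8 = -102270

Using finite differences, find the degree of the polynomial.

Δ: -711, -2035, -4643, -9159, -16327, -27011, -42195
Δ²: -1324, -2608, -4516, -7168, -10684, -15184
Δ³: -1284, -1908, -2652, -3516, -4500
Δ⁴: -624, -744, -864, -984
Δ⁵: -120, -120, -120
The fifth differences are constant, so the polynomial has degree 5.

5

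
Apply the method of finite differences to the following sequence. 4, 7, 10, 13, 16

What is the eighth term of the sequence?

25

3 , 3 , 3 , 3
First differences constant at 3.
16 + 3 = 19
19 + 3 = 22
22 + 3 = 25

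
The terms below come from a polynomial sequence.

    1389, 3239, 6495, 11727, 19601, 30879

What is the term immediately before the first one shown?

471

Δ: 1850  3256  5232  7874  11278
Δ²: 1406  1976  2642  3404
Δ³: 570  666  762
Δ⁴: 96  96
The fourth differences are constant at 96.
Work back: 570 − 96 = 474;  1406 − 474 = 932;  1850 − 932 = 918;  1389 − 918 = 471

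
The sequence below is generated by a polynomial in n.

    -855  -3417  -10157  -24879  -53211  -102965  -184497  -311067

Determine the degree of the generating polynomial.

Δ: -2562, -6740, -14722, -28332, -49754, -81532, -126570
Δ²: -4178, -7982, -13610, -21422, -31778, -45038
Δ³: -3804, -5628, -7812, -10356, -13260
Δ⁴: -1824, -2184, -2544, -2904
Δ⁵: -360, -360, -360
The fifth differences are constant, so the polynomial has degree 5.

5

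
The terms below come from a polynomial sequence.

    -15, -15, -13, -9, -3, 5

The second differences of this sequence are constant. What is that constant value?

First differences: 0, 2, 4, 6, 8
Second differences: 2, 2, 2, 2

2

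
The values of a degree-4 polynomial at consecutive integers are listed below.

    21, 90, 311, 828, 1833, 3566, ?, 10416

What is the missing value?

6315

Using the first 6 terms:
69, 221, 517, 1005, 1733
152, 296, 488, 728
144, 192, 240
48, 48
Constant fourth difference = 48.
Extend forward: 240 + 48 = 288;  728 + 288 = 1016;  1733 + 1016 = 2749;  3566 + 2749 = 6315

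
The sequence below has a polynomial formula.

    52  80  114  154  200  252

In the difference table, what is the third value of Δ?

40

Δ: 28, 34, 40, 46, 52
Δ²: 6, 6, 6, 6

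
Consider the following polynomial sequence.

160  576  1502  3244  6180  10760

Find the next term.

D1: 416, 926, 1742, 2936, 4580
D2: 510, 816, 1194, 1644
D3: 306, 378, 450
D4: 72, 72
The fourth differences are constant (72).
450 + 72 = 522;  1644 + 522 = 2166;  4580 + 2166 = 6746;  10760 + 6746 = 17506

17506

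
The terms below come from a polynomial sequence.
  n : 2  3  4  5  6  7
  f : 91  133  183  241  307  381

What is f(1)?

42  50  58  66  74
8  8  8  8
The second differences are constant at 8.
Work back: 42 − 8 = 34;  91 − 34 = 57

57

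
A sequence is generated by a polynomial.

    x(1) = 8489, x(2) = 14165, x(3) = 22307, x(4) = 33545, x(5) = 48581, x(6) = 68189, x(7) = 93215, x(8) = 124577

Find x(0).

4721

D1: 5676, 8142, 11238, 15036, 19608, 25026, 31362
D2: 2466, 3096, 3798, 4572, 5418, 6336
D3: 630, 702, 774, 846, 918
D4: 72, 72, 72, 72
The fourth differences are constant at 72.
Work back: 630 − 72 = 558;  2466 − 558 = 1908;  5676 − 1908 = 3768;  8489 − 3768 = 4721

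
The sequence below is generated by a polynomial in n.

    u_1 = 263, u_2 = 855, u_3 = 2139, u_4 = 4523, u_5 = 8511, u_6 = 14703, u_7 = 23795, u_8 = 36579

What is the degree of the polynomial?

4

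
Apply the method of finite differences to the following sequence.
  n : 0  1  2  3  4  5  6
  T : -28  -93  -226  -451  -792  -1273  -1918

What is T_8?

First differences: -65 , -133 , -225 , -341 , -481 , -645
Second differences: -68 , -92 , -116 , -140 , -164
Third differences: -24 , -24 , -24 , -24
Third differences constant at -24.
-164 − 24 = -188;  -645 − 188 = -833;  -1918 − 833 = -2751
-188 − 24 = -212;  -833 − 212 = -1045;  -2751 − 1045 = -3796

-3796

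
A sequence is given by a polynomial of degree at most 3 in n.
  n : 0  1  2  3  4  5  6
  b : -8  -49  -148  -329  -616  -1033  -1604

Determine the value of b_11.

Δ: -41 , -99 , -181 , -287 , -417 , -571
Δ²: -58 , -82 , -106 , -130 , -154
Δ³: -24 , -24 , -24 , -24
The third differences are constant (-24).
-154 − 24 = -178;  -571 − 178 = -749;  -1604 − 749 = -2353
-178 − 24 = -202;  -749 − 202 = -951;  -2353 − 951 = -3304
-202 − 24 = -226;  -951 − 226 = -1177;  -3304 − 1177 = -4481
-226 − 24 = -250;  -1177 − 250 = -1427;  -4481 − 1427 = -5908
-250 − 24 = -274;  -1427 − 274 = -1701;  -5908 − 1701 = -7609

-7609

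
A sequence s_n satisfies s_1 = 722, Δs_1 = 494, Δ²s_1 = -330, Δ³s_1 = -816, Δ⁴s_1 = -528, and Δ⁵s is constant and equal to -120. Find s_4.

398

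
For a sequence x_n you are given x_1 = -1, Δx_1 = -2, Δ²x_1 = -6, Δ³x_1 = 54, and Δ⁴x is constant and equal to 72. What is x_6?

Build the table forward from the leading diagonal:
Fourth differences: 72  72  72  72  72  72
Third differences: 54  126  198  270  342  414
Second differences: -6  48  174  372  642  984
First differences: -2  -8  40  214  586  1228
x: -1  -3  -11  29  243  829

829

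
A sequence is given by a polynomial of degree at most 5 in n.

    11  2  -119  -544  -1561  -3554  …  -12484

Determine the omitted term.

Using the first 6 terms:
D1: -9, -121, -425, -1017, -1993
D2: -112, -304, -592, -976
D3: -192, -288, -384
D4: -96, -96
Constant fourth difference = -96.
Extend forward: -384 − 96 = -480;  -976 − 480 = -1456;  -1993 − 1456 = -3449;  -3554 − 3449 = -7003

-7003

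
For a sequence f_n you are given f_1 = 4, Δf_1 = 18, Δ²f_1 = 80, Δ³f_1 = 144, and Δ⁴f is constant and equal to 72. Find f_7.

5272

Build the table forward from the leading diagonal:
Δ⁴: 72  72  72  72  72  72  72
Δ³: 144  216  288  360  432  504  576
Δ²: 80  224  440  728  1088  1520  2024
Δ: 18  98  322  762  1490  2578  4098
f: 4  22  120  442  1204  2694  5272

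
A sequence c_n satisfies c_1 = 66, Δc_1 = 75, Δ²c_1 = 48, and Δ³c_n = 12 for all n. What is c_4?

447

Build the table forward from the leading diagonal:
Third differences: 12, 12, 12, 12
Second differences: 48, 60, 72, 84
First differences: 75, 123, 183, 255
c: 66, 141, 264, 447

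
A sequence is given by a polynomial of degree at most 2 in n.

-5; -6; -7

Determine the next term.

D1: -1 , -1
Constant first difference = -1, so extend:
-7 − 1 = -8

-8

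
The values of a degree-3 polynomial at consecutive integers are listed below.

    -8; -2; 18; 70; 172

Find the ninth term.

First differences: 6, 20, 52, 102
Second differences: 14, 32, 50
Third differences: 18, 18
Third differences constant at 18.
50 + 18 = 68;  102 + 68 = 170;  172 + 170 = 342
68 + 18 = 86;  170 + 86 = 256;  342 + 256 = 598
86 + 18 = 104;  256 + 104 = 360;  598 + 360 = 958
104 + 18 = 122;  360 + 122 = 482;  958 + 482 = 1440

1440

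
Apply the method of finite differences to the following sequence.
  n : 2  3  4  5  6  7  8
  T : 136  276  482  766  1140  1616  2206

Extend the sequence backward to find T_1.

D1: 140, 206, 284, 374, 476, 590
D2: 66, 78, 90, 102, 114
D3: 12, 12, 12, 12
The third differences are constant at 12.
Work back: 66 − 12 = 54;  140 − 54 = 86;  136 − 86 = 50

50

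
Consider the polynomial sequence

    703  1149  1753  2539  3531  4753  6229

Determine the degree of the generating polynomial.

3

Δ: 446, 604, 786, 992, 1222, 1476
Δ²: 158, 182, 206, 230, 254
Δ³: 24, 24, 24, 24
The third differences are constant, so the polynomial has degree 3.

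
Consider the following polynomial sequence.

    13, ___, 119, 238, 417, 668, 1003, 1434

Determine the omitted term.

Using the last 6 terms:
Δ: 119, 179, 251, 335, 431
Δ²: 60, 72, 84, 96
Δ³: 12, 12, 12
Constant third difference = 12.
Extend backward: 60 − 12 = 48;  119 − 48 = 71;  119 − 71 = 48

48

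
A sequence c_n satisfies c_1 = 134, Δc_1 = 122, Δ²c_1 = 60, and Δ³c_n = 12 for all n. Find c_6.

Build the table forward from the leading diagonal:
Third differences: 12, 12, 12, 12, 12, 12
Second differences: 60, 72, 84, 96, 108, 120
First differences: 122, 182, 254, 338, 434, 542
c: 134, 256, 438, 692, 1030, 1464

1464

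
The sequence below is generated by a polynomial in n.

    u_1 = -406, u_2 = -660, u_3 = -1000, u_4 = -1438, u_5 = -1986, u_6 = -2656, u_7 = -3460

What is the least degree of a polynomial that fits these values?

First differences: -254, -340, -438, -548, -670, -804
Second differences: -86, -98, -110, -122, -134
Third differences: -12, -12, -12, -12
The third differences are constant, so the polynomial has degree 3.

3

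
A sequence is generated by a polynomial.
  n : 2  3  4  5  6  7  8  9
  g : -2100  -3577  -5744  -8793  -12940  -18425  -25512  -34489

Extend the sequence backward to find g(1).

First differences: -1477, -2167, -3049, -4147, -5485, -7087, -8977
Second differences: -690, -882, -1098, -1338, -1602, -1890
Third differences: -192, -216, -240, -264, -288
Fourth differences: -24, -24, -24, -24
The fourth differences are constant at -24.
Work back: -192 + 24 = -168;  -690 + 168 = -522;  -1477 + 522 = -955;  -2100 + 955 = -1145

-1145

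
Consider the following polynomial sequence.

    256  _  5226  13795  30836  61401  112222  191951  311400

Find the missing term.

1517

Using the last 7 terms:
D1: 8569  17041  30565  50821  79729  119449
D2: 8472  13524  20256  28908  39720
D3: 5052  6732  8652  10812
D4: 1680  1920  2160
D5: 240  240
Constant fifth difference = 240.
Extend backward: 1680 − 240 = 1440;  5052 − 1440 = 3612;  8472 − 3612 = 4860;  8569 − 4860 = 3709;  5226 − 3709 = 1517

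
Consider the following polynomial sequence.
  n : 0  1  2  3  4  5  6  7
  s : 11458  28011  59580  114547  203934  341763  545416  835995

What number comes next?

First differences: 16553, 31569, 54967, 89387, 137829, 203653, 290579
Second differences: 15016, 23398, 34420, 48442, 65824, 86926
Third differences: 8382, 11022, 14022, 17382, 21102
Fourth differences: 2640, 3000, 3360, 3720
Fifth differences: 360, 360, 360
Fifth differences constant at 360.
3720 + 360 = 4080;  21102 + 4080 = 25182;  86926 + 25182 = 112108;  290579 + 112108 = 402687;  835995 + 402687 = 1238682

1238682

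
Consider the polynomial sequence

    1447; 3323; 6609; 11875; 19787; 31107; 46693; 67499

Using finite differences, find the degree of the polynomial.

4

First differences: 1876, 3286, 5266, 7912, 11320, 15586, 20806
Second differences: 1410, 1980, 2646, 3408, 4266, 5220
Third differences: 570, 666, 762, 858, 954
Fourth differences: 96, 96, 96, 96
The fourth differences are constant, so the polynomial has degree 4.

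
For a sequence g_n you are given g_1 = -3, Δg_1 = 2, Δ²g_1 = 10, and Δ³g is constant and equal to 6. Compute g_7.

279

Build the table forward from the leading diagonal:
Δ³: 6, 6, 6, 6, 6, 6, 6
Δ²: 10, 16, 22, 28, 34, 40, 46
Δ: 2, 12, 28, 50, 78, 112, 152
g: -3, -1, 11, 39, 89, 167, 279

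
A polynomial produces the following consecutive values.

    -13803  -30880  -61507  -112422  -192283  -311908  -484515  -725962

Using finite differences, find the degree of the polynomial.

5

Δ: -17077, -30627, -50915, -79861, -119625, -172607, -241447
Δ²: -13550, -20288, -28946, -39764, -52982, -68840
Δ³: -6738, -8658, -10818, -13218, -15858
Δ⁴: -1920, -2160, -2400, -2640
Δ⁵: -240, -240, -240
The fifth differences are constant, so the polynomial has degree 5.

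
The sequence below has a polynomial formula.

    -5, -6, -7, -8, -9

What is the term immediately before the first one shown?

-4

-1, -1, -1, -1
The first differences are constant at -1.
Work back: -5 + 1 = -4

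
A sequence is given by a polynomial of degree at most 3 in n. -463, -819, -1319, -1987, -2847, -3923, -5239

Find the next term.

-6819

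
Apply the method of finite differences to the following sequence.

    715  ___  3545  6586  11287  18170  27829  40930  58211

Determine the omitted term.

1714

Using the last 7 terms:
First differences: 3041, 4701, 6883, 9659, 13101, 17281
Second differences: 1660, 2182, 2776, 3442, 4180
Third differences: 522, 594, 666, 738
Fourth differences: 72, 72, 72
Constant fourth difference = 72.
Extend backward: 522 − 72 = 450;  1660 − 450 = 1210;  3041 − 1210 = 1831;  3545 − 1831 = 1714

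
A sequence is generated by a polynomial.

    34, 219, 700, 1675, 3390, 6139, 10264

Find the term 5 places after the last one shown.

185, 481, 975, 1715, 2749, 4125
296, 494, 740, 1034, 1376
198, 246, 294, 342
48, 48, 48
Fourth differences constant at 48.
342 + 48 = 390;  1376 + 390 = 1766;  4125 + 1766 = 5891;  10264 + 5891 = 16155
390 + 48 = 438;  1766 + 438 = 2204;  5891 + 2204 = 8095;  16155 + 8095 = 24250
438 + 48 = 486;  2204 + 486 = 2690;  8095 + 2690 = 10785;  24250 + 10785 = 35035
486 + 48 = 534;  2690 + 534 = 3224;  10785 + 3224 = 14009;  35035 + 14009 = 49044
534 + 48 = 582;  3224 + 582 = 3806;  14009 + 3806 = 17815;  49044 + 17815 = 66859

66859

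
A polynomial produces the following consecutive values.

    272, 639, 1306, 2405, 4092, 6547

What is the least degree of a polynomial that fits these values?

4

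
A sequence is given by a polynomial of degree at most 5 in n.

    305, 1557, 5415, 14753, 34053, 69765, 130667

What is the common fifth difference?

360

Δ: 1252, 3858, 9338, 19300, 35712, 60902
Δ²: 2606, 5480, 9962, 16412, 25190
Δ³: 2874, 4482, 6450, 8778
Δ⁴: 1608, 1968, 2328
Δ⁵: 360, 360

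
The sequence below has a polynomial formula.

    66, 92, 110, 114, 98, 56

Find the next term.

-18

26, 18, 4, -16, -42
-8, -14, -20, -26
-6, -6, -6
Constant third difference = -6, so extend:
-26 − 6 = -32;  -42 − 32 = -74;  56 − 74 = -18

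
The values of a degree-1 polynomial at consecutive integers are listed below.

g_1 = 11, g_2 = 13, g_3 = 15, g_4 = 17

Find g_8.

25

Δ: 2 , 2 , 2
The first differences are constant (2).
17 + 2 = 19
19 + 2 = 21
21 + 2 = 23
23 + 2 = 25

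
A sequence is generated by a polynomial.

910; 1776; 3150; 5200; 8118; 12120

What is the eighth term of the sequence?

24360

D1: 866 , 1374 , 2050 , 2918 , 4002
D2: 508 , 676 , 868 , 1084
D3: 168 , 192 , 216
D4: 24 , 24
The fourth differences are constant (24).
216 + 24 = 240;  1084 + 240 = 1324;  4002 + 1324 = 5326;  12120 + 5326 = 17446
240 + 24 = 264;  1324 + 264 = 1588;  5326 + 1588 = 6914;  17446 + 6914 = 24360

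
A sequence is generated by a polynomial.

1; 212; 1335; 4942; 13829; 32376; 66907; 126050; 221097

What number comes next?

366364

D1: 211, 1123, 3607, 8887, 18547, 34531, 59143, 95047
D2: 912, 2484, 5280, 9660, 15984, 24612, 35904
D3: 1572, 2796, 4380, 6324, 8628, 11292
D4: 1224, 1584, 1944, 2304, 2664
D5: 360, 360, 360, 360
Fifth differences constant at 360.
2664 + 360 = 3024;  11292 + 3024 = 14316;  35904 + 14316 = 50220;  95047 + 50220 = 145267;  221097 + 145267 = 366364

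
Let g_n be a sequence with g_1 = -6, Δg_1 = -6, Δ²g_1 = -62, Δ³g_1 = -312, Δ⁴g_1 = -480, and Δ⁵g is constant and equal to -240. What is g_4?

Build the table forward from the leading diagonal:
Δ⁵: -240, -240, -240, -240
Δ⁴: -480, -720, -960, -1200
Δ³: -312, -792, -1512, -2472
Δ²: -62, -374, -1166, -2678
Δ: -6, -68, -442, -1608
g: -6, -12, -80, -522

-522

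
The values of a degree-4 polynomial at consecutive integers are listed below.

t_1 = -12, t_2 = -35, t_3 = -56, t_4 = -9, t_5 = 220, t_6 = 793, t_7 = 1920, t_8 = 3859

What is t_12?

26575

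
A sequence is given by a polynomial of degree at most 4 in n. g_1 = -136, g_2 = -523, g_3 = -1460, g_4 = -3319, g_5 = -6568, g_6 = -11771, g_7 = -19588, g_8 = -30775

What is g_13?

-170440

First differences: -387, -937, -1859, -3249, -5203, -7817, -11187
Second differences: -550, -922, -1390, -1954, -2614, -3370
Third differences: -372, -468, -564, -660, -756
Fourth differences: -96, -96, -96, -96
The fourth differences are constant (-96).
-756 − 96 = -852;  -3370 − 852 = -4222;  -11187 − 4222 = -15409;  -30775 − 15409 = -46184
-852 − 96 = -948;  -4222 − 948 = -5170;  -15409 − 5170 = -20579;  -46184 − 20579 = -66763
-948 − 96 = -1044;  -5170 − 1044 = -6214;  -20579 − 6214 = -26793;  -66763 − 26793 = -93556
-1044 − 96 = -1140;  -6214 − 1140 = -7354;  -26793 − 7354 = -34147;  -93556 − 34147 = -127703
-1140 − 96 = -1236;  -7354 − 1236 = -8590;  -34147 − 8590 = -42737;  -127703 − 42737 = -170440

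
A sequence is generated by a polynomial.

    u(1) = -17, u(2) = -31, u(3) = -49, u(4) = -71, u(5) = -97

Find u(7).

-161

First differences: -14  -18  -22  -26
Second differences: -4  -4  -4
The second differences are constant (-4).
-26 − 4 = -30;  -97 − 30 = -127
-30 − 4 = -34;  -127 − 34 = -161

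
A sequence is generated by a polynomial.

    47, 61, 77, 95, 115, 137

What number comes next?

161

D1: 14, 16, 18, 20, 22
D2: 2, 2, 2, 2
Constant second difference = 2, so extend:
22 + 2 = 24;  137 + 24 = 161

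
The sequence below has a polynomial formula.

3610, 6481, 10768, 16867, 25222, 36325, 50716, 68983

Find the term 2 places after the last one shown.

D1: 2871 , 4287 , 6099 , 8355 , 11103 , 14391 , 18267
D2: 1416 , 1812 , 2256 , 2748 , 3288 , 3876
D3: 396 , 444 , 492 , 540 , 588
D4: 48 , 48 , 48 , 48
Fourth differences constant at 48.
588 + 48 = 636;  3876 + 636 = 4512;  18267 + 4512 = 22779;  68983 + 22779 = 91762
636 + 48 = 684;  4512 + 684 = 5196;  22779 + 5196 = 27975;  91762 + 27975 = 119737

119737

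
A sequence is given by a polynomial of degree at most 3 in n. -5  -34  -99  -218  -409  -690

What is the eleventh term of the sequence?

First differences: -29, -65, -119, -191, -281
Second differences: -36, -54, -72, -90
Third differences: -18, -18, -18
Third differences constant at -18.
-90 − 18 = -108;  -281 − 108 = -389;  -690 − 389 = -1079
-108 − 18 = -126;  -389 − 126 = -515;  -1079 − 515 = -1594
-126 − 18 = -144;  -515 − 144 = -659;  -1594 − 659 = -2253
-144 − 18 = -162;  -659 − 162 = -821;  -2253 − 821 = -3074
-162 − 18 = -180;  -821 − 180 = -1001;  -3074 − 1001 = -4075

-4075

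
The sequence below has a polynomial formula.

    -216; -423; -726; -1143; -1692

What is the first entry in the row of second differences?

First differences: -207, -303, -417, -549
Second differences: -96, -114, -132
Third differences: -18, -18

-96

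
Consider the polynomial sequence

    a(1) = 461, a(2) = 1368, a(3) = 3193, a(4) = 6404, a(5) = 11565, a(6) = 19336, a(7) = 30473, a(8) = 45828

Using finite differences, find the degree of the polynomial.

4

D1: 907, 1825, 3211, 5161, 7771, 11137, 15355
D2: 918, 1386, 1950, 2610, 3366, 4218
D3: 468, 564, 660, 756, 852
D4: 96, 96, 96, 96
The fourth differences are constant, so the polynomial has degree 4.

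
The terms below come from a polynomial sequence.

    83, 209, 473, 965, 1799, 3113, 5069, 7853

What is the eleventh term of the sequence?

126, 264, 492, 834, 1314, 1956, 2784
138, 228, 342, 480, 642, 828
90, 114, 138, 162, 186
24, 24, 24, 24
Constant fourth difference = 24, so extend:
186 + 24 = 210;  828 + 210 = 1038;  2784 + 1038 = 3822;  7853 + 3822 = 11675
210 + 24 = 234;  1038 + 234 = 1272;  3822 + 1272 = 5094;  11675 + 5094 = 16769
234 + 24 = 258;  1272 + 258 = 1530;  5094 + 1530 = 6624;  16769 + 6624 = 23393

23393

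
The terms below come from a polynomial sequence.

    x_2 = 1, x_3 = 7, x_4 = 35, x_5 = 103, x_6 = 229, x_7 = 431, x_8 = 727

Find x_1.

-1

First differences: 6, 28, 68, 126, 202, 296
Second differences: 22, 40, 58, 76, 94
Third differences: 18, 18, 18, 18
The third differences are constant at 18.
Work back: 22 − 18 = 4;  6 − 4 = 2;  1 − 2 = -1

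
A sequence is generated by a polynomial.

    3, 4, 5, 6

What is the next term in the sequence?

7

First differences: 1 , 1 , 1
Constant first difference = 1, so extend:
6 + 1 = 7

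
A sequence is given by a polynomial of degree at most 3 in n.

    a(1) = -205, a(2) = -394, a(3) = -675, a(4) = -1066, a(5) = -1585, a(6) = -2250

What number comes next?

-3079

First differences: -189 , -281 , -391 , -519 , -665
Second differences: -92 , -110 , -128 , -146
Third differences: -18 , -18 , -18
Constant third difference = -18, so extend:
-146 − 18 = -164;  -665 − 164 = -829;  -2250 − 829 = -3079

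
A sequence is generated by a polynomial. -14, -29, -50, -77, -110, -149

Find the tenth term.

D1: -15  -21  -27  -33  -39
D2: -6  -6  -6  -6
The second differences are constant (-6).
-39 − 6 = -45;  -149 − 45 = -194
-45 − 6 = -51;  -194 − 51 = -245
-51 − 6 = -57;  -245 − 57 = -302
-57 − 6 = -63;  -302 − 63 = -365

-365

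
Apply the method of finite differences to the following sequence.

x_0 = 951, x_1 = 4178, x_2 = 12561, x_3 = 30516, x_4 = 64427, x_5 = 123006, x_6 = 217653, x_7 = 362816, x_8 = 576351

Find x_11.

1864428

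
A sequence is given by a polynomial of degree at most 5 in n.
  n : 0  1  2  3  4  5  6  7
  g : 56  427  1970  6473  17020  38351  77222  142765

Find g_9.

404435

First differences: 371, 1543, 4503, 10547, 21331, 38871, 65543
Second differences: 1172, 2960, 6044, 10784, 17540, 26672
Third differences: 1788, 3084, 4740, 6756, 9132
Fourth differences: 1296, 1656, 2016, 2376
Fifth differences: 360, 360, 360
Constant fifth difference = 360, so extend:
2376 + 360 = 2736;  9132 + 2736 = 11868;  26672 + 11868 = 38540;  65543 + 38540 = 104083;  142765 + 104083 = 246848
2736 + 360 = 3096;  11868 + 3096 = 14964;  38540 + 14964 = 53504;  104083 + 53504 = 157587;  246848 + 157587 = 404435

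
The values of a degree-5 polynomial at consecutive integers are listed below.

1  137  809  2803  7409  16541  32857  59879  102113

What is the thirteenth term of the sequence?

554449

Δ: 136, 672, 1994, 4606, 9132, 16316, 27022, 42234
Δ²: 536, 1322, 2612, 4526, 7184, 10706, 15212
Δ³: 786, 1290, 1914, 2658, 3522, 4506
Δ⁴: 504, 624, 744, 864, 984
Δ⁵: 120, 120, 120, 120
Fifth differences constant at 120.
984 + 120 = 1104;  4506 + 1104 = 5610;  15212 + 5610 = 20822;  42234 + 20822 = 63056;  102113 + 63056 = 165169
1104 + 120 = 1224;  5610 + 1224 = 6834;  20822 + 6834 = 27656;  63056 + 27656 = 90712;  165169 + 90712 = 255881
1224 + 120 = 1344;  6834 + 1344 = 8178;  27656 + 8178 = 35834;  90712 + 35834 = 126546;  255881 + 126546 = 382427
1344 + 120 = 1464;  8178 + 1464 = 9642;  35834 + 9642 = 45476;  126546 + 45476 = 172022;  382427 + 172022 = 554449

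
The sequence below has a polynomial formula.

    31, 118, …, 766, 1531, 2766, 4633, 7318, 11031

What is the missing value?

333

Using the last 6 terms:
765, 1235, 1867, 2685, 3713
470, 632, 818, 1028
162, 186, 210
24, 24
Constant fourth difference = 24.
Extend backward: 162 − 24 = 138;  470 − 138 = 332;  765 − 332 = 433;  766 − 433 = 333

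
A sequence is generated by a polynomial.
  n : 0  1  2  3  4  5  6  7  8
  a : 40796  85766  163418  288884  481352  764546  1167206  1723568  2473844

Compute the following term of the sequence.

3464702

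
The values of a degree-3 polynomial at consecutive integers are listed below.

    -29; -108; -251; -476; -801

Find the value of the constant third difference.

-18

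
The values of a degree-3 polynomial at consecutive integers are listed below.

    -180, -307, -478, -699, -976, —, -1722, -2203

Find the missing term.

-1315

Using the first 5 terms:
D1: -127  -171  -221  -277
D2: -44  -50  -56
D3: -6  -6
Constant third difference = -6.
Extend forward: -56 − 6 = -62;  -277 − 62 = -339;  -976 − 339 = -1315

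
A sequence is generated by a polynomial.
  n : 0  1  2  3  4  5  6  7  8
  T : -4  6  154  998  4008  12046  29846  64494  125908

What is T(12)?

963584

First differences: 10, 148, 844, 3010, 8038, 17800, 34648, 61414
Second differences: 138, 696, 2166, 5028, 9762, 16848, 26766
Third differences: 558, 1470, 2862, 4734, 7086, 9918
Fourth differences: 912, 1392, 1872, 2352, 2832
Fifth differences: 480, 480, 480, 480
The fifth differences are constant (480).
2832 + 480 = 3312;  9918 + 3312 = 13230;  26766 + 13230 = 39996;  61414 + 39996 = 101410;  125908 + 101410 = 227318
3312 + 480 = 3792;  13230 + 3792 = 17022;  39996 + 17022 = 57018;  101410 + 57018 = 158428;  227318 + 158428 = 385746
3792 + 480 = 4272;  17022 + 4272 = 21294;  57018 + 21294 = 78312;  158428 + 78312 = 236740;  385746 + 236740 = 622486
4272 + 480 = 4752;  21294 + 4752 = 26046;  78312 + 26046 = 104358;  236740 + 104358 = 341098;  622486 + 341098 = 963584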